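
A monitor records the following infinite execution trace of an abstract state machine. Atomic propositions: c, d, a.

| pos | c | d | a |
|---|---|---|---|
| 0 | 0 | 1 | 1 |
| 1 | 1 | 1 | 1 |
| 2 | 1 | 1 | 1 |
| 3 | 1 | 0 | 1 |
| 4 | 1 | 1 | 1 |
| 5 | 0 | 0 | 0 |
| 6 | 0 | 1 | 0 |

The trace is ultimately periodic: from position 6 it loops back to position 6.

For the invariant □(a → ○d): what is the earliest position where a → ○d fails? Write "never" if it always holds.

2

Check a → ○d at each position in order: 0 ✓, 1 ✓.
At position 2 the labels are {a, c, d} and the next position 3 has {a, c}, so a → ○d is false there. This is the first violation.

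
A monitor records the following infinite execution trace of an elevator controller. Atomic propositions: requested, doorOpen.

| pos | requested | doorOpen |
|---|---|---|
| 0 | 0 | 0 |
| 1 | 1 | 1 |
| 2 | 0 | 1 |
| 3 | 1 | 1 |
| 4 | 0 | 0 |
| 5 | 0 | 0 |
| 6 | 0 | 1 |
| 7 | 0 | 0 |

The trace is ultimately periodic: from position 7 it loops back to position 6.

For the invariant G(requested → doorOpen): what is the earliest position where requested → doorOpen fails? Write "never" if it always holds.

never

requested → doorOpen holds at every position 0..7, and those are all the positions the trace ever visits, so the invariant G(requested → doorOpen) is never violated.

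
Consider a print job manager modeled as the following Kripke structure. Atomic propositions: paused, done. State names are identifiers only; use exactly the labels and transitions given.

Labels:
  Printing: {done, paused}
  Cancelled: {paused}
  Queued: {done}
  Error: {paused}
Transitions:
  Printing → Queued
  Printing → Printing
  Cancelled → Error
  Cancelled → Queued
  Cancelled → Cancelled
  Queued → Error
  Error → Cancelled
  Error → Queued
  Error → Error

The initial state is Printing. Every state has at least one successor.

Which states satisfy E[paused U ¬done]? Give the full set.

{Cancelled, Error}

States satisfying paused: {Printing, Cancelled, Error}.
States satisfying ¬done: {Cancelled, Error}.
States satisfying E[paused U ¬done]: {Cancelled, Error}.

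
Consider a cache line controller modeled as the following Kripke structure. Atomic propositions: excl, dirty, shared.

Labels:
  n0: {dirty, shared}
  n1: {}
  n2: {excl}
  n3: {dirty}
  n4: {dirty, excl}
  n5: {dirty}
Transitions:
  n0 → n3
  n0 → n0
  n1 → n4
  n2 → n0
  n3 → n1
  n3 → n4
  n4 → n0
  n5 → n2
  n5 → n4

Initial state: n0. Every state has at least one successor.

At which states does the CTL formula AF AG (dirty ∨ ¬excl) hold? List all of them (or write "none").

States satisfying AG (dirty ∨ ¬excl): {n0, n1, n3, n4}.
States satisfying AF AG (dirty ∨ ¬excl): {n0, n1, n2, n3, n4, n5}.

{n0, n1, n2, n3, n4, n5}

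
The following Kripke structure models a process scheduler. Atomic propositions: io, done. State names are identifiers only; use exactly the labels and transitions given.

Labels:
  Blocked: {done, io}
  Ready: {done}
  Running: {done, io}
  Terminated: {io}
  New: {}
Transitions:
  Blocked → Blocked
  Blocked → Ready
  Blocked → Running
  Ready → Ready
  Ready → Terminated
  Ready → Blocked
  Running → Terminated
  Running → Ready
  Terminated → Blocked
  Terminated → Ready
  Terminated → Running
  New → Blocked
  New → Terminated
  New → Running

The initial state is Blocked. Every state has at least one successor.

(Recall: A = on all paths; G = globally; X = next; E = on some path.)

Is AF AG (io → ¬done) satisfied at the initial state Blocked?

Violated

States satisfying AG (io → ¬done): ∅.
States satisfying AF AG (io → ¬done): ∅.
There is a path from Blocked along which AG (io → ¬done) never holds.
Blocked ∉ Sat(AF AG (io → ¬done)).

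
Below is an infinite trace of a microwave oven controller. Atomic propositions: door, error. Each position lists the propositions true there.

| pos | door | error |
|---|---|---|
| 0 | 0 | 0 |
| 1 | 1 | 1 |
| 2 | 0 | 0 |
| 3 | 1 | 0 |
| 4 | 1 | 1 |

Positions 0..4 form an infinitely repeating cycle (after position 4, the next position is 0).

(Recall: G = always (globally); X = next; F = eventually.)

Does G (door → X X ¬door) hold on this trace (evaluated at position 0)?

door → X X ¬door must hold at every position from 0 onward. It fails at position 1, so G (door → X X ¬door) is false.
Positions where door holds: 1, 3, 4.
Check X X ¬door at each: 1→fails, 3→ok, 4→fails.

Does not hold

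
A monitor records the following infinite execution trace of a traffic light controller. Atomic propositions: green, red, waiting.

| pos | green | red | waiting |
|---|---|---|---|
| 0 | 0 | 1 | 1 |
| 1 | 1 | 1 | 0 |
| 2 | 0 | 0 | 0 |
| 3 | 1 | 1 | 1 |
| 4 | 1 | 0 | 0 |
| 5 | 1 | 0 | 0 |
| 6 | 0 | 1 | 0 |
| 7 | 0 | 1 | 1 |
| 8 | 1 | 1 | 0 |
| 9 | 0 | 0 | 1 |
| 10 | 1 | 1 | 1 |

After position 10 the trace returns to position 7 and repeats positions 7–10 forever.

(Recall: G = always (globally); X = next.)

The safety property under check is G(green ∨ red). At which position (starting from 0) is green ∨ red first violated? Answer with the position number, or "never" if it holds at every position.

Check green ∨ red at each position in order: 0 ✓, 1 ✓.
At position 2 the labels are {}, so green ∨ red is false there. This is the first violation.

2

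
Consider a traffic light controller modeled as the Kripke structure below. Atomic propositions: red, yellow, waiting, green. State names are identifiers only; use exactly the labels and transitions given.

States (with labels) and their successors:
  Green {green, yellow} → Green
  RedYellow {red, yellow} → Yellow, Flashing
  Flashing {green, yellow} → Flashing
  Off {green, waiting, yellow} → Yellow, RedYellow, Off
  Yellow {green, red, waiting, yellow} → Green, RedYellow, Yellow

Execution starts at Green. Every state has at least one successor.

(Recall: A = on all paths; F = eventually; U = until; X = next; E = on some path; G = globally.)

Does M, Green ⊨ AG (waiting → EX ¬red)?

Holds

States satisfying waiting → EX ¬red: {Green, RedYellow, Flashing, Off, Yellow}.
States satisfying AG (waiting → EX ¬red): {Green, RedYellow, Flashing, Off, Yellow}.
Every state reachable from Green satisfies waiting → EX ¬red.
Green ∈ Sat(AG (waiting → EX ¬red)).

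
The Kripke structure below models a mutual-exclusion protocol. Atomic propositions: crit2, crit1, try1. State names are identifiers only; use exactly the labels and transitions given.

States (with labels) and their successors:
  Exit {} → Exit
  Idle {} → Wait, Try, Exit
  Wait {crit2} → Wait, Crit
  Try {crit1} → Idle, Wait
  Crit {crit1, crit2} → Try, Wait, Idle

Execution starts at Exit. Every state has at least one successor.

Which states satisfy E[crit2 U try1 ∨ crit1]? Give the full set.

States satisfying crit2: {Wait, Crit}.
States satisfying try1 ∨ crit1: {Try, Crit}.
States satisfying E[crit2 U try1 ∨ crit1]: {Wait, Try, Crit}.

{Wait, Try, Crit}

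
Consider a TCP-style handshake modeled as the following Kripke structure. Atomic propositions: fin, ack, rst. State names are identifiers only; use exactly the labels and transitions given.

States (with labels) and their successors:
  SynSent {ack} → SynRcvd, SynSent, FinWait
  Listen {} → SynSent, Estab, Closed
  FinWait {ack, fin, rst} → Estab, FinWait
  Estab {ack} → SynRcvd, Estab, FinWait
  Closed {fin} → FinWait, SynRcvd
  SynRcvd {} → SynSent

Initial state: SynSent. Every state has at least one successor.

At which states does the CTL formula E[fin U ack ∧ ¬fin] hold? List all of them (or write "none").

{SynSent, FinWait, Estab, Closed}

States satisfying fin: {FinWait, Closed}.
States satisfying ack ∧ ¬fin: {SynSent, Estab}.
States satisfying E[fin U ack ∧ ¬fin]: {SynSent, FinWait, Estab, Closed}.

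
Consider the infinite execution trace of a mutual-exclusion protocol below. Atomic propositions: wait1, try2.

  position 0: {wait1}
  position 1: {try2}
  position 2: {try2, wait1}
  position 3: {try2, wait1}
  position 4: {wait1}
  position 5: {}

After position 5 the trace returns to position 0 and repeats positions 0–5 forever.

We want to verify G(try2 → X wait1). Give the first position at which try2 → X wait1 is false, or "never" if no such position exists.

never

try2 → X wait1 holds at every position 0..5, and those are all the positions the trace ever visits, so the invariant G(try2 → X wait1) is never violated.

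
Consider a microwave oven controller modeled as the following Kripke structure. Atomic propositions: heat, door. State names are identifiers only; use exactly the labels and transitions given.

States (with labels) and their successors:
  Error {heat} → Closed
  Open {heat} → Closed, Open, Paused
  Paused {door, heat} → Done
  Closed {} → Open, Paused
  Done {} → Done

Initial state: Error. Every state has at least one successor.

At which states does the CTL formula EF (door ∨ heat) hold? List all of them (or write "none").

States satisfying door ∨ heat: {Error, Open, Paused}.
States satisfying EF (door ∨ heat): {Error, Open, Paused, Closed}.

{Error, Open, Paused, Closed}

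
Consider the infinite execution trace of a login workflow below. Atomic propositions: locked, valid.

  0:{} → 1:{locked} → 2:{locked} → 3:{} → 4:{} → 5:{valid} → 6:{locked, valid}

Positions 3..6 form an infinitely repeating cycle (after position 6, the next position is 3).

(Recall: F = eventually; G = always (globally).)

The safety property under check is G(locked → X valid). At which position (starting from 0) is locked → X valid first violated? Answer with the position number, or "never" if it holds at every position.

Check locked → X valid at each position in order: 0 ✓.
At position 1 the labels are {locked} and the next position 2 has {locked}, so locked → X valid is false there. This is the first violation.

1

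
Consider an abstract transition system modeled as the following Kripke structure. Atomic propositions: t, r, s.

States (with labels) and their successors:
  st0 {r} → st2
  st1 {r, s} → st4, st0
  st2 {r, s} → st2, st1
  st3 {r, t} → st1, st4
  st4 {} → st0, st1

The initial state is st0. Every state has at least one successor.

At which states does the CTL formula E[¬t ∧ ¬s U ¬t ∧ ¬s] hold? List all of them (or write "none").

States satisfying ¬t ∧ ¬s: {st0, st4}.
States satisfying E[¬t ∧ ¬s U ¬t ∧ ¬s]: {st0, st4}.

{st0, st4}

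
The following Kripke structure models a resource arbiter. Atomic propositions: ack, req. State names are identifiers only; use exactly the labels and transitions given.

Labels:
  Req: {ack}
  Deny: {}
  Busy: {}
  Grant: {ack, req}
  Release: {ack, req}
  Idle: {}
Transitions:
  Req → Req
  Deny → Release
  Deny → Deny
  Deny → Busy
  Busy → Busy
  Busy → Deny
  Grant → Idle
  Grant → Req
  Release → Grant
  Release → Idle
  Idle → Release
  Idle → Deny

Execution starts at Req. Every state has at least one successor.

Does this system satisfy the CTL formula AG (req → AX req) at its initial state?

Yes

States satisfying req → AX req: {Req, Deny, Busy, Idle}.
States satisfying AG (req → AX req): {Req}.
Every state reachable from Req satisfies req → AX req.
Req ∈ Sat(AG (req → AX req)).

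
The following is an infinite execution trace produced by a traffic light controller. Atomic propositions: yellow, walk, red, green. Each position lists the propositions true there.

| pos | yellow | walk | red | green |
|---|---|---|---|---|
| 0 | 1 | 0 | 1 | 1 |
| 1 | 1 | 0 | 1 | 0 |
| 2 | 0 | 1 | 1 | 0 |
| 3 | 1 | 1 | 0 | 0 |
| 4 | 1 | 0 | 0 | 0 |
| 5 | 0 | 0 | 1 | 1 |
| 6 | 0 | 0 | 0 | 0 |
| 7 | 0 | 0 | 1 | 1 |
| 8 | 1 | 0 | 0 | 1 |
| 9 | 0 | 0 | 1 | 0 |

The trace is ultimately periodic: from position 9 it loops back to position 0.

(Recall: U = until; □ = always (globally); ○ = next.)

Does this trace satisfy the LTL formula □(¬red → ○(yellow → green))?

¬red → ○(yellow → green) must hold at every position from 0 onward. It fails at position 3, so □(¬red → ○(yellow → green)) is false.
Positions where ¬red holds: 3, 4, 6, 8.
Check ○(yellow → green) at each: 3→fails, 4→ok, 6→ok, 8→ok.

No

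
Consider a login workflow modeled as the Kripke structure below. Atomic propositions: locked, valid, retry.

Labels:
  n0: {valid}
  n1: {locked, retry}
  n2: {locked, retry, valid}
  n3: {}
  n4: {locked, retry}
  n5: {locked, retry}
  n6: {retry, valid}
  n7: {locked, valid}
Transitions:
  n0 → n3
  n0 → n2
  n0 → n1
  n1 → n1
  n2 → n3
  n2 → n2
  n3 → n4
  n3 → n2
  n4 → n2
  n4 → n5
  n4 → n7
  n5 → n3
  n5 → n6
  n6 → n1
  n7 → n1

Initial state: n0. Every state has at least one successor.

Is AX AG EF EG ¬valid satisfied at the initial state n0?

States satisfying AG EF EG ¬valid: {n0, n1, n2, n3, n4, n5, n6, n7}.
States satisfying AX AG EF EG ¬valid: {n0, n1, n2, n3, n4, n5, n6, n7}.
n0 ∈ Sat(AX AG EF EG ¬valid).

Yes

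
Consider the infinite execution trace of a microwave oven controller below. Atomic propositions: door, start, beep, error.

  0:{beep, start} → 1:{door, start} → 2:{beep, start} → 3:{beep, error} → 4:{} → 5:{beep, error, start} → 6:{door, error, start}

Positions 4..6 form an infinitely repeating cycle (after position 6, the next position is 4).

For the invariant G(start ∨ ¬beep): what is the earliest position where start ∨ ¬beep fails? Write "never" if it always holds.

Check start ∨ ¬beep at each position in order: 0 ✓, 1 ✓, 2 ✓.
At position 3 the labels are {beep, error}, so start ∨ ¬beep is false there. This is the first violation.

3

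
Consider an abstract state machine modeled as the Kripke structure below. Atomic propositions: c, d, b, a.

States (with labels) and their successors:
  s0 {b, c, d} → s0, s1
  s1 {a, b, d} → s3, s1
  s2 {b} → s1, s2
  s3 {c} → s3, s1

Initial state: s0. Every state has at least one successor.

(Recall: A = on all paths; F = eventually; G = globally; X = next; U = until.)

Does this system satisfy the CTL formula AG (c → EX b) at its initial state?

States satisfying c → EX b: {s0, s1, s2, s3}.
States satisfying AG (c → EX b): {s0, s1, s2, s3}.
Every state reachable from s0 satisfies c → EX b.
s0 ∈ Sat(AG (c → EX b)).

Yes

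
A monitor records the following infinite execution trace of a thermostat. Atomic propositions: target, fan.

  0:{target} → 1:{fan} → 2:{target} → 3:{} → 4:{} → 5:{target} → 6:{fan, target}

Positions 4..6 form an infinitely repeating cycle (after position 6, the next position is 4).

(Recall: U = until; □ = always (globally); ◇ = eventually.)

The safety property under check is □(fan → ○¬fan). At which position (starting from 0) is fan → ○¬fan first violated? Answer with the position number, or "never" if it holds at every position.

fan → ○¬fan holds at every position 0..6, and those are all the positions the trace ever visits, so the invariant □(fan → ○¬fan) is never violated.

never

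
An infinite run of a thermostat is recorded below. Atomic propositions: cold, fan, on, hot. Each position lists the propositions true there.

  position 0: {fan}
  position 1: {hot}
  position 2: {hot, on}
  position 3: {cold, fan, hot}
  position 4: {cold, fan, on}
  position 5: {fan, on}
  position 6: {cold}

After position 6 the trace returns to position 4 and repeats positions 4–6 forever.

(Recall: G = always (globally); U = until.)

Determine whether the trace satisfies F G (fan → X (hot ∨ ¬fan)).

No

G (fan → X (hot ∨ ¬fan)) is false at every position 0..6, so it never becomes true and F G (fan → X (hot ∨ ¬fan)) fails.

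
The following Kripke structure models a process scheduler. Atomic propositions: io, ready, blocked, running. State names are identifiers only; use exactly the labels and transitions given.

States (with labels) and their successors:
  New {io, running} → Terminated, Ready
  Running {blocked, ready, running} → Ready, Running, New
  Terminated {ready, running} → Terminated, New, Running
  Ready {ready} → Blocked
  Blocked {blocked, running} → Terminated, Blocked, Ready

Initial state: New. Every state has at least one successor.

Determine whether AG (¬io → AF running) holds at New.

Holds

States satisfying ¬io → AF running: {New, Running, Terminated, Ready, Blocked}.
States satisfying AG (¬io → AF running): {New, Running, Terminated, Ready, Blocked}.
Every state reachable from New satisfies ¬io → AF running.
New ∈ Sat(AG (¬io → AF running)).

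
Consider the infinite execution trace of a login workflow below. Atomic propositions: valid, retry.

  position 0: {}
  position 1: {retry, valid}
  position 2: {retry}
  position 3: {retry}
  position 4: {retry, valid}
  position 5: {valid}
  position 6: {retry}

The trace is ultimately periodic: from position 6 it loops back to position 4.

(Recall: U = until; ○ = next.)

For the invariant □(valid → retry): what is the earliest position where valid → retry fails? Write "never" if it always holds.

5

Check valid → retry at each position in order: 0 ✓, 1 ✓, 2 ✓, 3 ✓, 4 ✓.
At position 5 the labels are {valid}, so valid → retry is false there. This is the first violation.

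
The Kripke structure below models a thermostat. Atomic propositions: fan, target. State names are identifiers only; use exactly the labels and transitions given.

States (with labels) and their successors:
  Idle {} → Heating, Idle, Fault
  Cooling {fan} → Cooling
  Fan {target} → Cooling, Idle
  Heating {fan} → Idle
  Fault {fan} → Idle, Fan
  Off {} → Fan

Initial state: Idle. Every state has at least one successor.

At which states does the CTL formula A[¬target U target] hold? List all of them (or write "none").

{Fan, Off}

States satisfying ¬target: {Idle, Cooling, Heating, Fault, Off}.
States satisfying target: {Fan}.
States satisfying A[¬target U target]: {Fan, Off}.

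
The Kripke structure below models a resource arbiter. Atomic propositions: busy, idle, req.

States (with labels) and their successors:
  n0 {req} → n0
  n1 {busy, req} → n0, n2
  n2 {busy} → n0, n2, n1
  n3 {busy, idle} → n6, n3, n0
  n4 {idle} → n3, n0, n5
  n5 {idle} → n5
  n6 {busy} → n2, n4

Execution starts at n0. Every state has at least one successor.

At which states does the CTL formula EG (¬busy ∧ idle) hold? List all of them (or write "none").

States satisfying ¬busy ∧ idle: {n4, n5}.
States satisfying EG (¬busy ∧ idle): {n4, n5}.

{n4, n5}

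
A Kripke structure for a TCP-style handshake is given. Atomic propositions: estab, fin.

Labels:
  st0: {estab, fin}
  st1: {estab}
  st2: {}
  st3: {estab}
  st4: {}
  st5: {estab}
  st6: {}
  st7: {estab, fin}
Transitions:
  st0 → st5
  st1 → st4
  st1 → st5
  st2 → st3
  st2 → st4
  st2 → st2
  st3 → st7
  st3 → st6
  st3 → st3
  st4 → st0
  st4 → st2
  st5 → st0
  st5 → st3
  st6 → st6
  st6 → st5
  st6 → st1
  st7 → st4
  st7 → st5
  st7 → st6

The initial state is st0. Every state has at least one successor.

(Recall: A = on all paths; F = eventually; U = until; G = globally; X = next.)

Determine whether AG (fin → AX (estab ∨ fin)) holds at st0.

Violated

States satisfying fin → AX (estab ∨ fin): {st0, st1, st2, st3, st4, st5, st6}.
States satisfying AG (fin → AX (estab ∨ fin)): ∅.
st7 is reachable from st0 and violates fin → AX (estab ∨ fin), so AG fails at st0.
st0 ∉ Sat(AG (fin → AX (estab ∨ fin))).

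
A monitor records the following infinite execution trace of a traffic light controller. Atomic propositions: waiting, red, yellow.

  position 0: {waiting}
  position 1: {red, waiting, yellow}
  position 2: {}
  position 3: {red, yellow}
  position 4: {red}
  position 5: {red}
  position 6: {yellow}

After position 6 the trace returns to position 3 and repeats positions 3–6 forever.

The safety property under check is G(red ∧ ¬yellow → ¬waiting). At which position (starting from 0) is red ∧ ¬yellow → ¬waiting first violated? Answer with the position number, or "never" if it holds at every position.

red ∧ ¬yellow → ¬waiting holds at every position 0..6, and those are all the positions the trace ever visits, so the invariant G(red ∧ ¬yellow → ¬waiting) is never violated.

never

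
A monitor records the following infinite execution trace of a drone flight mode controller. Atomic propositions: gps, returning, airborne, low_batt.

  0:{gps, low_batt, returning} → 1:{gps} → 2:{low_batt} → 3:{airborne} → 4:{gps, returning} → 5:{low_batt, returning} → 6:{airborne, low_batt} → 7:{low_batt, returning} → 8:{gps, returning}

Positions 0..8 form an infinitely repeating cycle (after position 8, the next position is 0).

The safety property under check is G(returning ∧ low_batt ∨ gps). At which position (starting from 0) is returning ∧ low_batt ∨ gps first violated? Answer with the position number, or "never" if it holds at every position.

2

Check returning ∧ low_batt ∨ gps at each position in order: 0 ✓, 1 ✓.
At position 2 the labels are {low_batt}, so returning ∧ low_batt ∨ gps is false there. This is the first violation.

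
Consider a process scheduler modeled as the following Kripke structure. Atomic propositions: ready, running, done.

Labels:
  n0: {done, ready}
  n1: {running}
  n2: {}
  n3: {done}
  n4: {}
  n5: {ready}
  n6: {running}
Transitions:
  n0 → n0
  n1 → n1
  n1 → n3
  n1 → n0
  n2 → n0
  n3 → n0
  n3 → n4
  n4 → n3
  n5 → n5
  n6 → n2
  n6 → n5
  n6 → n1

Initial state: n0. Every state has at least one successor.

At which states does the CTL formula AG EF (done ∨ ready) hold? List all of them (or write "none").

States satisfying EF (done ∨ ready): {n0, n1, n2, n3, n4, n5, n6}.
States satisfying AG EF (done ∨ ready): {n0, n1, n2, n3, n4, n5, n6}.

{n0, n1, n2, n3, n4, n5, n6}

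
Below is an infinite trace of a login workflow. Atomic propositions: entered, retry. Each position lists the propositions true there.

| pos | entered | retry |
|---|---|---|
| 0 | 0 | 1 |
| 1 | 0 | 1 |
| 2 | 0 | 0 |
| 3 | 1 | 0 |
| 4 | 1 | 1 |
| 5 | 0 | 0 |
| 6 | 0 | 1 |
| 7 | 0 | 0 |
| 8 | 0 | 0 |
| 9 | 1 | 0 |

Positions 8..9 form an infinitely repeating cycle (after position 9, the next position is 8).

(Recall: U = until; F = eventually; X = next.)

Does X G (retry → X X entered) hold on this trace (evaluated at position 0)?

The position after 0 is 1; G (retry → X X entered) is false there.

No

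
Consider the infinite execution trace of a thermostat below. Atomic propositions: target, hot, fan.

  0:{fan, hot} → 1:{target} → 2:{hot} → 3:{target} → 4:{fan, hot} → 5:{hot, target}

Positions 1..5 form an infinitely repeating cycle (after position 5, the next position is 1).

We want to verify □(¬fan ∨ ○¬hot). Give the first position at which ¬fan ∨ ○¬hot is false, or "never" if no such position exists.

4

Check ¬fan ∨ ○¬hot at each position in order: 0 ✓, 1 ✓, 2 ✓, 3 ✓.
At position 4 the labels are {fan, hot} and the next position 5 has {hot, target}, so ¬fan ∨ ○¬hot is false there. This is the first violation.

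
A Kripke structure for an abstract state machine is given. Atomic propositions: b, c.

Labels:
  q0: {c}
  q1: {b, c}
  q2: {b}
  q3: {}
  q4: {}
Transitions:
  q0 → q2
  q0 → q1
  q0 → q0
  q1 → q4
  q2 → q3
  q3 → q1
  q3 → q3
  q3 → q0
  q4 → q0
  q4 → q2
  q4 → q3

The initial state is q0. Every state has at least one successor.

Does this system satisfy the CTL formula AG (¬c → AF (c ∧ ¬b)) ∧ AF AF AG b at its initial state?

States satisfying ¬c → AF (c ∧ ¬b): {q0, q1}.
States satisfying AG (¬c → AF (c ∧ ¬b)): ∅.
States satisfying AF AG b: ∅.
States satisfying AF AF AG b: ∅.
States satisfying AG (¬c → AF (c ∧ ¬b)) ∧ AF AF AG b: ∅.
q0 ∉ Sat(AG (¬c → AF (c ∧ ¬b)) ∧ AF AF AG b).

Violated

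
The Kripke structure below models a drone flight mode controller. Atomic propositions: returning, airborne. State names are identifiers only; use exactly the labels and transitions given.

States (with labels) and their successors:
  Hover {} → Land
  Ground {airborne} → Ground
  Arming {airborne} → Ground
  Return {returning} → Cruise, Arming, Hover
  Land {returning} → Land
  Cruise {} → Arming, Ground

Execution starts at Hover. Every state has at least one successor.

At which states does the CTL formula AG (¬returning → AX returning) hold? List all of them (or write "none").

{Hover, Land}

States satisfying ¬returning → AX returning: {Hover, Return, Land}.
States satisfying AG (¬returning → AX returning): {Hover, Land}.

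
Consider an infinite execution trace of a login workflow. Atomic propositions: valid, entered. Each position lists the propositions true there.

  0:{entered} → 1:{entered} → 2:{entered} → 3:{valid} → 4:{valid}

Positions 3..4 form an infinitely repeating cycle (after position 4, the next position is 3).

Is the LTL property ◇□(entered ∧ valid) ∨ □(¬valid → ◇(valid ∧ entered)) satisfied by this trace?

Does not hold

□(entered ∧ valid) is false at every position 0..4, so it never becomes true and ◇□(entered ∧ valid) fails.
¬valid → ◇(valid ∧ entered) must hold at every position from 0 onward. It fails at position 0, so □(¬valid → ◇(valid ∧ entered)) is false.
Positions where ¬valid holds: 0, 1, 2.
Check ◇(valid ∧ entered) at each: 0→fails, 1→fails, 2→fails.
At position 0: ◇□(entered ∧ valid) is false; □(¬valid → ◇(valid ∧ entered)) is false; so ◇□(entered ∧ valid) ∨ □(¬valid → ◇(valid ∧ entered)) is false.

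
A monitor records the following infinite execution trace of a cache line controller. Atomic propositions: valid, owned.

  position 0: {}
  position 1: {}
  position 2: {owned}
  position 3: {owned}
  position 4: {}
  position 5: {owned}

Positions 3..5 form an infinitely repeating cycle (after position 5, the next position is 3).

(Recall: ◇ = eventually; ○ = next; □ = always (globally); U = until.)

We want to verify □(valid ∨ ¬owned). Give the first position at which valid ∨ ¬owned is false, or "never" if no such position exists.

2

Check valid ∨ ¬owned at each position in order: 0 ✓, 1 ✓.
At position 2 the labels are {owned}, so valid ∨ ¬owned is false there. This is the first violation.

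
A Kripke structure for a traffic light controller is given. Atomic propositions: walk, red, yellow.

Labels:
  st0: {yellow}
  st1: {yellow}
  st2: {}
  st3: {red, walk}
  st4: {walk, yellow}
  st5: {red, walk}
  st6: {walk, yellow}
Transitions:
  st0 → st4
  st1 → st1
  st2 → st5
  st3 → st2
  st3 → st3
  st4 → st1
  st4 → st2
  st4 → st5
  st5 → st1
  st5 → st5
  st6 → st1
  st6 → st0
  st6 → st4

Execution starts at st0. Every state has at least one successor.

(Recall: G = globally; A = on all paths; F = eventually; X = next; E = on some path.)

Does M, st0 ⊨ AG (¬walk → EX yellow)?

States satisfying ¬walk → EX yellow: {st0, st1, st3, st4, st5, st6}.
States satisfying AG (¬walk → EX yellow): {st1, st5}.
st2 is reachable from st0 and violates ¬walk → EX yellow, so AG fails at st0.
st0 ∉ Sat(AG (¬walk → EX yellow)).

Violated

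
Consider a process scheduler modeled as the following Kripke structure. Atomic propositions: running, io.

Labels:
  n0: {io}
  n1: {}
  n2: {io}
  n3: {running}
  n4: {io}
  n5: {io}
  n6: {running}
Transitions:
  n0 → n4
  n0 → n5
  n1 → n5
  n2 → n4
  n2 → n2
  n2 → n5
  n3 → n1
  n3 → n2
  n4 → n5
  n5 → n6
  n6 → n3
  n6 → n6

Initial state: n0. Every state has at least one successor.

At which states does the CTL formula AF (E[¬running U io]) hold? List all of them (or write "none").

States satisfying E[¬running U io]: {n0, n1, n2, n4, n5}.
States satisfying AF (E[¬running U io]): {n0, n1, n2, n3, n4, n5}.

{n0, n1, n2, n3, n4, n5}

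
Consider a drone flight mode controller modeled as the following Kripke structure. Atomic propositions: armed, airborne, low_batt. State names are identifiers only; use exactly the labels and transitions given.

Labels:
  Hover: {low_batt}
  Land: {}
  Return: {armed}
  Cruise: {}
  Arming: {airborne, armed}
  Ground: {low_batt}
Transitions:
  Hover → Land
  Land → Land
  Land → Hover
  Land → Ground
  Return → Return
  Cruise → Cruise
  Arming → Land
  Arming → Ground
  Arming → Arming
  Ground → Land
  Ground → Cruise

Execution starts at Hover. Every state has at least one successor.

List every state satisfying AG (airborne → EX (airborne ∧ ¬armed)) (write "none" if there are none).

States satisfying airborne → EX (airborne ∧ ¬armed): {Hover, Land, Return, Cruise, Ground}.
States satisfying AG (airborne → EX (airborne ∧ ¬armed)): {Hover, Land, Return, Cruise, Ground}.

{Hover, Land, Return, Cruise, Ground}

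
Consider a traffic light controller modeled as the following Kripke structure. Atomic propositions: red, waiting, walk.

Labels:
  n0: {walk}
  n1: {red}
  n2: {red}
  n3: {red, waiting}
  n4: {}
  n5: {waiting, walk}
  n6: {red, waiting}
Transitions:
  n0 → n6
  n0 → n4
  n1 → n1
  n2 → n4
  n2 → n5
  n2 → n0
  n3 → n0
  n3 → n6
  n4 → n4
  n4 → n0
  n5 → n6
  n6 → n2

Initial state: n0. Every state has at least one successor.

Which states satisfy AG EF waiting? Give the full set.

{n0, n2, n3, n4, n5, n6}

States satisfying EF waiting: {n0, n2, n3, n4, n5, n6}.
States satisfying AG EF waiting: {n0, n2, n3, n4, n5, n6}.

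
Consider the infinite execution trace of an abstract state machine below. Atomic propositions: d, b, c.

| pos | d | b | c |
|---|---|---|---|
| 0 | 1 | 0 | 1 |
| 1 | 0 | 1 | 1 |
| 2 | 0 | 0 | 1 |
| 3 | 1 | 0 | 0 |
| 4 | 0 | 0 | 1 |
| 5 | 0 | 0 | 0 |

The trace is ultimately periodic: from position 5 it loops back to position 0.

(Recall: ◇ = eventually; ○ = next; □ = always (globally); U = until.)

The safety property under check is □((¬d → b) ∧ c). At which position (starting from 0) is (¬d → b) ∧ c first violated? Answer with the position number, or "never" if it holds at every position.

Check (¬d → b) ∧ c at each position in order: 0 ✓, 1 ✓.
At position 2 the labels are {c}, so (¬d → b) ∧ c is false there. This is the first violation.

2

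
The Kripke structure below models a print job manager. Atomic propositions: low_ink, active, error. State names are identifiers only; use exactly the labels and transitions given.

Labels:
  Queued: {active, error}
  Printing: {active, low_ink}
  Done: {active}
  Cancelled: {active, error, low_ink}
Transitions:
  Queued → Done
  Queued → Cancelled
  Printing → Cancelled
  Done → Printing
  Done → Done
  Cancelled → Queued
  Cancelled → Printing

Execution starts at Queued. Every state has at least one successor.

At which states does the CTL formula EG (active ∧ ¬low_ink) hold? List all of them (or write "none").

States satisfying active ∧ ¬low_ink: {Queued, Done}.
States satisfying EG (active ∧ ¬low_ink): {Queued, Done}.

{Queued, Done}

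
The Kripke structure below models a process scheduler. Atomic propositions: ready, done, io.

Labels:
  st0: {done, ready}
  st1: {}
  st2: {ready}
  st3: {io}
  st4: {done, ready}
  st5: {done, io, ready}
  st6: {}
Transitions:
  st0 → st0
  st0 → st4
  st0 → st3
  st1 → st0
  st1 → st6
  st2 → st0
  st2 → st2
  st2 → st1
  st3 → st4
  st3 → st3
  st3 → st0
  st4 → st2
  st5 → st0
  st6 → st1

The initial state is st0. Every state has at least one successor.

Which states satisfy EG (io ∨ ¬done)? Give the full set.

{st1, st2, st3, st6}

States satisfying io ∨ ¬done: {st1, st2, st3, st5, st6}.
States satisfying EG (io ∨ ¬done): {st1, st2, st3, st6}.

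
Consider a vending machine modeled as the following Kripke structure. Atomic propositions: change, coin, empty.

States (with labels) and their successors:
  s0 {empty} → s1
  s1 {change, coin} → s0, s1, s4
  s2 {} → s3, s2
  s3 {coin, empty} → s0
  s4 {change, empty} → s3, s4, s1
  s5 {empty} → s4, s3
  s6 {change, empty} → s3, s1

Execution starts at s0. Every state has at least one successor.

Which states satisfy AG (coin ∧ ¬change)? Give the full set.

none

States satisfying coin ∧ ¬change: {s3}.
States satisfying AG (coin ∧ ¬change): ∅.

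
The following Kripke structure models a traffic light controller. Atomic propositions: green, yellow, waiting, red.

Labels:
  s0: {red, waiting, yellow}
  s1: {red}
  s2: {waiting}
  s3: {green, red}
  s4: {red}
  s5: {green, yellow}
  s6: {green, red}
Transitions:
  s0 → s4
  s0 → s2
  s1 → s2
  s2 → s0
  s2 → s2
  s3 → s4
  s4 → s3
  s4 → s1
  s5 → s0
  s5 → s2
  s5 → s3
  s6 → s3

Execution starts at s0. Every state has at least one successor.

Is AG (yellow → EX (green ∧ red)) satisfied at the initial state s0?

No

States satisfying yellow → EX (green ∧ red): {s1, s2, s3, s4, s5, s6}.
States satisfying AG (yellow → EX (green ∧ red)): ∅.
s0 is reachable from s0 and violates yellow → EX (green ∧ red), so AG fails at s0.
s0 ∉ Sat(AG (yellow → EX (green ∧ red))).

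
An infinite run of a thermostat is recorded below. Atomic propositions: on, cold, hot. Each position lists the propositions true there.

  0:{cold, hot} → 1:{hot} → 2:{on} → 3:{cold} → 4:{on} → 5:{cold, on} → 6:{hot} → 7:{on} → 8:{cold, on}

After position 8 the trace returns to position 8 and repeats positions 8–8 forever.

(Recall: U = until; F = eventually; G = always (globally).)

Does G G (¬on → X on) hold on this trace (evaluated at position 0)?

G (¬on → X on) must hold at every position from 0 onward. It fails at position 0, so G G (¬on → X on) is false.

No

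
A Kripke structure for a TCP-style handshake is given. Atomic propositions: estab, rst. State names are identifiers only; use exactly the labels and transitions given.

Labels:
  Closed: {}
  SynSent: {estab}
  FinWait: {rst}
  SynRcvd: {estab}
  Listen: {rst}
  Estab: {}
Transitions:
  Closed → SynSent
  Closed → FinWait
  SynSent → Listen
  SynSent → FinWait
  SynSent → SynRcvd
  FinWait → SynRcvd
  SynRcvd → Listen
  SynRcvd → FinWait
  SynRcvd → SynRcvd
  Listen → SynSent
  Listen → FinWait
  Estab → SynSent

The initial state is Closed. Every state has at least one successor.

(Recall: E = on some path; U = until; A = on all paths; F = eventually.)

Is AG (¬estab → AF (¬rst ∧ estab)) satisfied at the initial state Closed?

States satisfying ¬estab → AF (¬rst ∧ estab): {Closed, SynSent, FinWait, SynRcvd, Listen, Estab}.
States satisfying AG (¬estab → AF (¬rst ∧ estab)): {Closed, SynSent, FinWait, SynRcvd, Listen, Estab}.
Every state reachable from Closed satisfies ¬estab → AF (¬rst ∧ estab).
Closed ∈ Sat(AG (¬estab → AF (¬rst ∧ estab))).

Satisfied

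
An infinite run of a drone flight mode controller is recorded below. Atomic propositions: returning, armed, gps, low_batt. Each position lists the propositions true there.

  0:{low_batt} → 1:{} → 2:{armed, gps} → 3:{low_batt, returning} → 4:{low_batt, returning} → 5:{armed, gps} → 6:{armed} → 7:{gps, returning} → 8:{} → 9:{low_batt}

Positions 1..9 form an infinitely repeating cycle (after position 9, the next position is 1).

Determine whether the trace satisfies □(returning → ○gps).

Does not hold

returning → ○gps must hold at every position from 0 onward. It fails at position 3, so □(returning → ○gps) is false.
Positions where returning holds: 3, 4, 7.
Check ○gps at each: 3→fails, 4→ok, 7→fails.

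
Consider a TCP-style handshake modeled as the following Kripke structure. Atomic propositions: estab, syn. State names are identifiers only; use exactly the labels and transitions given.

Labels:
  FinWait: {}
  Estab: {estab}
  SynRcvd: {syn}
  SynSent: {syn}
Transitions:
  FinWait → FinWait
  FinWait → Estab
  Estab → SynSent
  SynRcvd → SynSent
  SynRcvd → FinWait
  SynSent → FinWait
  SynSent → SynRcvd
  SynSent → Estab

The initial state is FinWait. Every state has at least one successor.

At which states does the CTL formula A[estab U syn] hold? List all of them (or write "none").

{Estab, SynRcvd, SynSent}

States satisfying estab: {Estab}.
States satisfying syn: {SynRcvd, SynSent}.
States satisfying A[estab U syn]: {Estab, SynRcvd, SynSent}.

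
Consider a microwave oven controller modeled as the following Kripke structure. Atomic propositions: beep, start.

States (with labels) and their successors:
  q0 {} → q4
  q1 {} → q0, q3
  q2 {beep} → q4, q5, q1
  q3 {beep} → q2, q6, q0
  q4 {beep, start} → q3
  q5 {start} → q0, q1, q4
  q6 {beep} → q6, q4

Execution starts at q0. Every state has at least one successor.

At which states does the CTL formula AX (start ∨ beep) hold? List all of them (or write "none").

States satisfying start ∨ beep: {q2, q3, q4, q5, q6}.
States satisfying AX (start ∨ beep): {q0, q4, q6}.

{q0, q4, q6}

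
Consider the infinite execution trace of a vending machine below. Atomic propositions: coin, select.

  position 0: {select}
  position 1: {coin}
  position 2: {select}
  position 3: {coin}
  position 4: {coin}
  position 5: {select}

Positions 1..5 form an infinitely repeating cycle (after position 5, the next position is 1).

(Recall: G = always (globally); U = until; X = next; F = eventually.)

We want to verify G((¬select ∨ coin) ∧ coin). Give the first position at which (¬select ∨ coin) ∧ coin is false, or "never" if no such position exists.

0

At position 0 the labels are {select}, so (¬select ∨ coin) ∧ coin is false there. This is the first violation.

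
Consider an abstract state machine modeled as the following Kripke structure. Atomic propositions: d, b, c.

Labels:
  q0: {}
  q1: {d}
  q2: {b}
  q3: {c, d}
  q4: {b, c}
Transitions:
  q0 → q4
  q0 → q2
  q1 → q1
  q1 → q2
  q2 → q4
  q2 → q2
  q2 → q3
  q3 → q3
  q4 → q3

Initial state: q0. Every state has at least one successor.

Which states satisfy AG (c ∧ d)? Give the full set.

{q3}

States satisfying c ∧ d: {q3}.
States satisfying AG (c ∧ d): {q3}.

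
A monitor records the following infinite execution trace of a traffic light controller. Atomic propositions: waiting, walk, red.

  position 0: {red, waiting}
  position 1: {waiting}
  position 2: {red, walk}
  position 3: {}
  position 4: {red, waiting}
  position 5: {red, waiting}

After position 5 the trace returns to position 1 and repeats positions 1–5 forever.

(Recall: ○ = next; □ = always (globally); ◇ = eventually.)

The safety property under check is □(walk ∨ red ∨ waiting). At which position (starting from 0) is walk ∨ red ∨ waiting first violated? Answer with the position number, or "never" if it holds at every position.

3

Check walk ∨ red ∨ waiting at each position in order: 0 ✓, 1 ✓, 2 ✓.
At position 3 the labels are {}, so walk ∨ red ∨ waiting is false there. This is the first violation.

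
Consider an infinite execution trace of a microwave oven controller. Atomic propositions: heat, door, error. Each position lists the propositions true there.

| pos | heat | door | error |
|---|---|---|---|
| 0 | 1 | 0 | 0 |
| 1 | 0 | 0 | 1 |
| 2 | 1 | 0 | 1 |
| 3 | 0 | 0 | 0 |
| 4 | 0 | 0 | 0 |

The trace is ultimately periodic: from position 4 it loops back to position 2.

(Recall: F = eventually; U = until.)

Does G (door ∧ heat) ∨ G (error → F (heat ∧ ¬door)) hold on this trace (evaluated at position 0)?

Satisfied

door ∧ heat must hold at every position from 0 onward. It fails at position 0, so G (door ∧ heat) is false.
error → F (heat ∧ ¬door) holds at every position 0..4, and those are all positions ever visited, so G (error → F (heat ∧ ¬door)) holds.
Positions where error holds: 1, 2.
Check F (heat ∧ ¬door) at each: 1→ok, 2→ok.
At position 0: G (door ∧ heat) is false; G (error → F (heat ∧ ¬door)) is true; so G (door ∧ heat) ∨ G (error → F (heat ∧ ¬door)) is true.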